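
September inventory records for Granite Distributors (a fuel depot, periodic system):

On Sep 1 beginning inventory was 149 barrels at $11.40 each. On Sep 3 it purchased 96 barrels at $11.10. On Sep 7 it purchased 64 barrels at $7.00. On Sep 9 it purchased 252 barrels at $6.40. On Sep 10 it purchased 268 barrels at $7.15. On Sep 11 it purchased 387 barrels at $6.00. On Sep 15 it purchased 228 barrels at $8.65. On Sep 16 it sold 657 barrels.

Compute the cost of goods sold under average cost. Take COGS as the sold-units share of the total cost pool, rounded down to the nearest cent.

Sep 16, sell 657: 657/1444 × $11,035.40 → $5,020.95
Ending inventory (cost pool remaining) = $6,014.45
Check: goods available $11,035.40 = COGS $5,020.95 + ending $6,014.45

COGS = $5,020.95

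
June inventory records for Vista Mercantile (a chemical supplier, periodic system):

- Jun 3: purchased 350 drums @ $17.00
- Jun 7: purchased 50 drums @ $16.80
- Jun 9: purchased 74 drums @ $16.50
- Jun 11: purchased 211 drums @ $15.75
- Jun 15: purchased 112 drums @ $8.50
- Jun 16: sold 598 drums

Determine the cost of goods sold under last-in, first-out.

COGS = $8,903.25

Jun 16, 598 sold [LIFO — newest first]: 112 @ $8.50 + 211 @ $15.75 + 74 @ $16.50 + 50 @ $16.80 + 151 @ $17.00 = $8,903.25
Ending inventory: 199 @ $17.00 = $3,383.00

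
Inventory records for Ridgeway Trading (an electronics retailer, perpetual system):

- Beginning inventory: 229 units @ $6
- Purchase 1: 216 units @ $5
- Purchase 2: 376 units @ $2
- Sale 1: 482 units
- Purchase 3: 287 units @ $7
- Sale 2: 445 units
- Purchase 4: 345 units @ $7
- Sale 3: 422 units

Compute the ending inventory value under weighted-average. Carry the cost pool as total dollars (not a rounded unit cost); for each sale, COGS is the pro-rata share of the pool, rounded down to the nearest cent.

Ending inventory = $668.03

After Beginning: 229 on hand, pool $1,374.00 (≈ $6.0000 each)
After Purchase 1: 445 on hand, pool $2,454.00 (≈ $5.5146 each)
After Purchase 2: 821 on hand, pool $3,206.00 (≈ $3.9050 each)
Sale 1, sell 482: 482/821 × $3,206.00 → $1,882.20
After Purchase 3: 626 on hand, pool $3,332.80 (≈ $5.3240 each)
Sale 2, sell 445: 445/626 × $3,332.80 → $2,369.16
After Purchase 4: 526 on hand, pool $3,378.64 (≈ $6.4233 each)
Sale 3, sell 422: 422/526 × $3,378.64 → $2,710.61
Total COGS = $1,882.20 + $2,369.16 + $2,710.61 = $6,961.97
Ending inventory (cost pool remaining) = $668.03
Check: goods available $7,630.00 = COGS $6,961.97 + ending $668.03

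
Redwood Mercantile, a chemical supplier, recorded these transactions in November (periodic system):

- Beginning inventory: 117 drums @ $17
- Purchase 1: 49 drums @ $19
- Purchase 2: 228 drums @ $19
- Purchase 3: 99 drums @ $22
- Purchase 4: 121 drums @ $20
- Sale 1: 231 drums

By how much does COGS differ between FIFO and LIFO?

$652

FIFO COGS: 117 @ $17 + 49 @ $19 + 65 @ $19 = $4,155
LIFO COGS: 121 @ $20 + 99 @ $22 + 11 @ $19 = $4,807
Difference = |$4,155 − $4,807| = $652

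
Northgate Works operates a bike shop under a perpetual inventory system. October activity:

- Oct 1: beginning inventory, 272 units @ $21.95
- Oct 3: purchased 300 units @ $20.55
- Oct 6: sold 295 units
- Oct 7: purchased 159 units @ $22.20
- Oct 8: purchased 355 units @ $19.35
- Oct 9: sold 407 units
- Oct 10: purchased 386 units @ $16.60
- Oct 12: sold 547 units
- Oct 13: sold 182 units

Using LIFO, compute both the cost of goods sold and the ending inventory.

Oct 6, 295 sold [LIFO — newest first]: 295 @ $20.55 = $6,062.25
Oct 9, 407 sold [LIFO — newest first]: 355 @ $19.35 + 52 @ $22.20 = $8,023.65
Oct 12, 547 sold [LIFO — newest first]: 386 @ $16.60 + 107 @ $22.20 + 5 @ $20.55 + 49 @ $21.95 = $9,961.30
Oct 13, 182 sold [LIFO — newest first]: 182 @ $21.95 = $3,994.90
Total COGS = $6,062.25 + $8,023.65 + $9,961.30 + $3,994.90 = $28,042.10
Ending inventory: 41 @ $21.95 = $899.95

COGS = $28,042.10; ending inventory = $899.95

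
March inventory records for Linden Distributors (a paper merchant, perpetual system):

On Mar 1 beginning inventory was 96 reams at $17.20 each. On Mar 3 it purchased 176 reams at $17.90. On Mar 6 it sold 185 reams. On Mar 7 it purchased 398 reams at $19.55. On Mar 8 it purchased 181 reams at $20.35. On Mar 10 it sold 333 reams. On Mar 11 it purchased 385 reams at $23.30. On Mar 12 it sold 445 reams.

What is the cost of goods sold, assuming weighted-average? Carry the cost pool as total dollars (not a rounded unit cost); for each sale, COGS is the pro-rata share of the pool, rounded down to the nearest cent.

COGS = $19,354.10

After Mar 1: 96 on hand, pool $1,651.20 (≈ $17.2000 each)
After Mar 3: 272 on hand, pool $4,801.60 (≈ $17.6529 each)
Mar 6, sell 185: 185/272 × $4,801.60 → $3,265.79
After Mar 7: 485 on hand, pool $9,316.71 (≈ $19.2097 each)
After Mar 8: 666 on hand, pool $13,000.06 (≈ $19.5196 each)
Mar 10, sell 333: 333/666 × $13,000.06 → $6,500.03
After Mar 11: 718 on hand, pool $15,470.53 (≈ $21.5467 each)
Mar 12, sell 445: 445/718 × $15,470.53 → $9,588.28
Total COGS = $3,265.79 + $6,500.03 + $9,588.28 = $19,354.10
Ending inventory (cost pool remaining) = $5,882.25
Check: goods available $25,236.35 = COGS $19,354.10 + ending $5,882.25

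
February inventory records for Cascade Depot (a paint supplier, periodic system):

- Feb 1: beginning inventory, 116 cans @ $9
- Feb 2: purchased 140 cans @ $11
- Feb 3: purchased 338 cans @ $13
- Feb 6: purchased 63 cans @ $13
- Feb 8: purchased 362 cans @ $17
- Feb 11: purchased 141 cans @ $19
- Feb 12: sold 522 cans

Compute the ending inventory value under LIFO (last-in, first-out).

Feb 12, 522 sold [LIFO — newest first]: 141 @ $19 + 362 @ $17 + 19 @ $13 = $9,080
Ending inventory: 116 @ $9 + 140 @ $11 + 338 @ $13 + 44 @ $13 = $7,550

Ending inventory = $7,550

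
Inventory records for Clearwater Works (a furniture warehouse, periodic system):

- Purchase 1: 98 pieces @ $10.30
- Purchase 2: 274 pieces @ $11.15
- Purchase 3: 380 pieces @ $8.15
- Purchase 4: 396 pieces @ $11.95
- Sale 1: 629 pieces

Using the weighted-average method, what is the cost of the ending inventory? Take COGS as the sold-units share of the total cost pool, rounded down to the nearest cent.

Sale 1, sell 629: 629/1148 × $11,893.70 → $6,516.67
Ending inventory (cost pool remaining) = $5,377.03
Check: goods available $11,893.70 = COGS $6,516.67 + ending $5,377.03

Ending inventory = $5,377.03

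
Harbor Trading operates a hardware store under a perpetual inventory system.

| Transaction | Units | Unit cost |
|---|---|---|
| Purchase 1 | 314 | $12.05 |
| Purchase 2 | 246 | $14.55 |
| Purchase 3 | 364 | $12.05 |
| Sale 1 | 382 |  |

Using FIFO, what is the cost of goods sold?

COGS = $4,773.10

Sale 1 (382) [FIFO — oldest first]: 314 @ $12.05 + 68 @ $14.55 = $4,773.10
Ending inventory: 178 @ $14.55 + 364 @ $12.05 = $6,976.10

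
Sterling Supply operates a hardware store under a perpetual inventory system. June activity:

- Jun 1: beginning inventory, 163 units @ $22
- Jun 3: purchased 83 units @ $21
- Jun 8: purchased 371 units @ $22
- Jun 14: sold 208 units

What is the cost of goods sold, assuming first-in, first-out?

COGS = $4,531

Jun 14, 208 sold [FIFO — oldest first]: 163 @ $22 + 45 @ $21 = $4,531
Ending inventory: 38 @ $21 + 371 @ $22 = $8,960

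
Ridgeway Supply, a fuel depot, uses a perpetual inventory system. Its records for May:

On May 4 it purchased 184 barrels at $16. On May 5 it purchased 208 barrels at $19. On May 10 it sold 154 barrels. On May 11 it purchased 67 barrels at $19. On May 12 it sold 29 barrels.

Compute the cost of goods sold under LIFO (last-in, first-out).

COGS = $3,477

May 10, 154 sold [LIFO — newest first]: 154 @ $19 = $2,926
May 12, 29 sold [LIFO — newest first]: 29 @ $19 = $551
Total COGS = $2,926 + $551 = $3,477
Ending inventory: 184 @ $16 + 54 @ $19 + 38 @ $19 = $4,692
Check: goods available $8,169 = COGS $3,477 + ending $4,692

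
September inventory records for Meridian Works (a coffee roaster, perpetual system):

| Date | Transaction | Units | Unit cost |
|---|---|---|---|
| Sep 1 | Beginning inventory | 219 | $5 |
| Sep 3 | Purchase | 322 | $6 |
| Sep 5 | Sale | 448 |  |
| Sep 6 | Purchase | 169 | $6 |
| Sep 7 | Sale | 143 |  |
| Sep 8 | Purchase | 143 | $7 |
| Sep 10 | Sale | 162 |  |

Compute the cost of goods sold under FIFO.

Sep 5, 448 sold [FIFO — oldest first]: 219 @ $5 + 229 @ $6 = $2,469
Sep 7, 143 sold [FIFO — oldest first]: 93 @ $6 + 50 @ $6 = $858
Sep 10, 162 sold [FIFO — oldest first]: 119 @ $6 + 43 @ $7 = $1,015
Total COGS = $2,469 + $858 + $1,015 = $4,342
Ending inventory: 100 @ $7 = $700

COGS = $4,342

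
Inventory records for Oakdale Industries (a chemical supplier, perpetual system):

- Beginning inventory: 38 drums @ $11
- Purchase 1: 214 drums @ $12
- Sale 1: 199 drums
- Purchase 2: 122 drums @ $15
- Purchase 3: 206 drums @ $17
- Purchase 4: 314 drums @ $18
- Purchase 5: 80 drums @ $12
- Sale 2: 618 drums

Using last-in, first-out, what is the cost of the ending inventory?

Ending inventory = $2,158

Sale 1 (199) [LIFO — newest first]: 199 @ $12 = $2,388
Sale 2 (618) [LIFO — newest first]: 80 @ $12 + 314 @ $18 + 206 @ $17 + 18 @ $15 = $10,384
Total COGS = $2,388 + $10,384 = $12,772
Ending inventory: 38 @ $11 + 15 @ $12 + 104 @ $15 = $2,158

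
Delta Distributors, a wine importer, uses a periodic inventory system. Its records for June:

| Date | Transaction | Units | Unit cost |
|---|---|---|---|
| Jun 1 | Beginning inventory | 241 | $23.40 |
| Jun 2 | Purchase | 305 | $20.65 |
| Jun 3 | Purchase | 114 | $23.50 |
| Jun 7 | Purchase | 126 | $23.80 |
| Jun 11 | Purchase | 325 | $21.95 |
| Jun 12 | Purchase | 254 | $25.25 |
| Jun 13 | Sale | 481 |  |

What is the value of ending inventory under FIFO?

Ending inventory = $20,567.30

Jun 13, 481 sold [FIFO — oldest first]: 241 @ $23.40 + 240 @ $20.65 = $10,595.40
Ending inventory: 65 @ $20.65 + 114 @ $23.50 + 126 @ $23.80 + 325 @ $21.95 + 254 @ $25.25 = $20,567.30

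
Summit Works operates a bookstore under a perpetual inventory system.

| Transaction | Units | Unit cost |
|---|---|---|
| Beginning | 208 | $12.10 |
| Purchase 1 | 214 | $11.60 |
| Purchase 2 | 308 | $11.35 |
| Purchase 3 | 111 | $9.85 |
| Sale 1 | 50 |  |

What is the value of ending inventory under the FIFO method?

Sale 1 (50) [FIFO — oldest first]: 50 @ $12.10 = $605.00
Ending inventory: 158 @ $12.10 + 214 @ $11.60 + 308 @ $11.35 + 111 @ $9.85 = $8,983.35
Check: goods available $9,588.35 = COGS $605.00 + ending $8,983.35

Ending inventory = $8,983.35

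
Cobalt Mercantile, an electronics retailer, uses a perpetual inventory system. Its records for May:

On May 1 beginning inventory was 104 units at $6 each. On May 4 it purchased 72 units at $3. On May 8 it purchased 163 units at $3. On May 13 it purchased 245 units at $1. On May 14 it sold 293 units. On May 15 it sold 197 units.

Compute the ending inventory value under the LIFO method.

Ending inventory = $564

May 14, 293 sold [LIFO — newest first]: 245 @ $1 + 48 @ $3 = $389
May 15, 197 sold [LIFO — newest first]: 115 @ $3 + 72 @ $3 + 10 @ $6 = $621
Total COGS = $389 + $621 = $1,010
Ending inventory: 94 @ $6 = $564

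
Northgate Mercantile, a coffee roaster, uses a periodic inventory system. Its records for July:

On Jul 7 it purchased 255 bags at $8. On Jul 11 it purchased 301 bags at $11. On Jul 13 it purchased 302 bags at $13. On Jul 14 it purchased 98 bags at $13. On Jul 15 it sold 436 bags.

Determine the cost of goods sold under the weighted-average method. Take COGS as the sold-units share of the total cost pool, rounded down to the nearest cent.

Jul 15, sell 436: 436/956 × $10,551.00 → $4,811.96
Ending inventory (cost pool remaining) = $5,739.04

COGS = $4,811.96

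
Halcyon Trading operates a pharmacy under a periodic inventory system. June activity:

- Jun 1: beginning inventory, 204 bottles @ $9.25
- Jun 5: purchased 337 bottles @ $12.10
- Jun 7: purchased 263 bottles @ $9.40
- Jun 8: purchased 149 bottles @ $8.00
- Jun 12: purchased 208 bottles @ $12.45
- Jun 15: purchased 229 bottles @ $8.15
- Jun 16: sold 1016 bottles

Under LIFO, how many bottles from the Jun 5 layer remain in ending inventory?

170

Jun 16, 1016 sold [LIFO — newest first]: 229 @ $8.15 + 208 @ $12.45 + 149 @ $8.00 + 263 @ $9.40 + 167 @ $12.10 = $10,140.85
Ending inventory: 204 @ $9.25 + 170 @ $12.10 = $3,944.00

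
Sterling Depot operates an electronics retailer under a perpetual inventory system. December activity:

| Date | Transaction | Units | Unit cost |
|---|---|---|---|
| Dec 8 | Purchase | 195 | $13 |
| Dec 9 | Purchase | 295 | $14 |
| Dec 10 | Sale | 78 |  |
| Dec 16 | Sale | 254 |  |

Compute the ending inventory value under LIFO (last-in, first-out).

Ending inventory = $2,054

Dec 10, 78 sold [LIFO — newest first]: 78 @ $14 = $1,092
Dec 16, 254 sold [LIFO — newest first]: 217 @ $14 + 37 @ $13 = $3,519
Total COGS = $1,092 + $3,519 = $4,611
Ending inventory: 158 @ $13 = $2,054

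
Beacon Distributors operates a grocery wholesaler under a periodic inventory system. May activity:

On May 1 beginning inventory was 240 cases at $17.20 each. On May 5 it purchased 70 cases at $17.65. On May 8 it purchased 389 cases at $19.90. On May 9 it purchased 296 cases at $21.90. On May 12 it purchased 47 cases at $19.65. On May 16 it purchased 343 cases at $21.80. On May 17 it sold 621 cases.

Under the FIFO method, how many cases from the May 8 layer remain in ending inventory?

78

May 17, 621 sold [FIFO — oldest first]: 240 @ $17.20 + 70 @ $17.65 + 311 @ $19.90 = $11,552.40
Ending inventory: 78 @ $19.90 + 296 @ $21.90 + 47 @ $19.65 + 343 @ $21.80 = $16,435.55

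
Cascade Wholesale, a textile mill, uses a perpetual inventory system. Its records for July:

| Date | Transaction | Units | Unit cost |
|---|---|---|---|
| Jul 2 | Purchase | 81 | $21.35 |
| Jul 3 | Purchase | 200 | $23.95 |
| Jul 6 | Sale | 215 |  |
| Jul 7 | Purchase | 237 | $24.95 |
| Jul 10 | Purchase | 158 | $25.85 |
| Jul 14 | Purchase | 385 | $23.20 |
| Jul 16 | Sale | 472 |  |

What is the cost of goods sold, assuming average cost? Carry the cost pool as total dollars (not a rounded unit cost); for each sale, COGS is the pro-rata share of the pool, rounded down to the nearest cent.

COGS = $16,403.53

After Jul 2: 81 on hand, pool $1,729.35 (≈ $21.3500 each)
After Jul 3: 281 on hand, pool $6,519.35 (≈ $23.2005 each)
Jul 6, sell 215: 215/281 × $6,519.35 → $4,988.11
After Jul 7: 303 on hand, pool $7,444.39 (≈ $24.5689 each)
After Jul 10: 461 on hand, pool $11,528.69 (≈ $25.0080 each)
After Jul 14: 846 on hand, pool $20,460.69 (≈ $24.1852 each)
Jul 16, sell 472: 472/846 × $20,460.69 → $11,415.42
Total COGS = $4,988.11 + $11,415.42 = $16,403.53
Ending inventory (cost pool remaining) = $9,045.27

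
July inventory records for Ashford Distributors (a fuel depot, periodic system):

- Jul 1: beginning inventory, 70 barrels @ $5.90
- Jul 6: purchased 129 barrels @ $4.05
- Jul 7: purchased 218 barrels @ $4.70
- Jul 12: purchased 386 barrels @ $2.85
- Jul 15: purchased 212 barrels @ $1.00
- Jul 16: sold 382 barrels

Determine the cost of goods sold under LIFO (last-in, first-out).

COGS = $696.50

Jul 16, 382 sold [LIFO — newest first]: 212 @ $1.00 + 170 @ $2.85 = $696.50
Ending inventory: 70 @ $5.90 + 129 @ $4.05 + 218 @ $4.70 + 216 @ $2.85 = $2,575.65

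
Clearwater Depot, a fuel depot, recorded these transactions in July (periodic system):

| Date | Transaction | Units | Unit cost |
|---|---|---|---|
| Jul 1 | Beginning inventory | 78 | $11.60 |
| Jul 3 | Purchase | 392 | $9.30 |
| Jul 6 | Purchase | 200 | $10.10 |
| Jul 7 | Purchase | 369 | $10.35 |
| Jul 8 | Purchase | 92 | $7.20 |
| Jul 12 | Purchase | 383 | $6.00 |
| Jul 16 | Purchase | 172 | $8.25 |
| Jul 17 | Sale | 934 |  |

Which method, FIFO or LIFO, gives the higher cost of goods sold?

FIFO COGS: 78 @ $11.60 + 392 @ $9.30 + 200 @ $10.10 + 264 @ $10.35 = $9,302.80
LIFO COGS: 172 @ $8.25 + 383 @ $6.00 + 92 @ $7.20 + 287 @ $10.35 = $7,349.85

FIFO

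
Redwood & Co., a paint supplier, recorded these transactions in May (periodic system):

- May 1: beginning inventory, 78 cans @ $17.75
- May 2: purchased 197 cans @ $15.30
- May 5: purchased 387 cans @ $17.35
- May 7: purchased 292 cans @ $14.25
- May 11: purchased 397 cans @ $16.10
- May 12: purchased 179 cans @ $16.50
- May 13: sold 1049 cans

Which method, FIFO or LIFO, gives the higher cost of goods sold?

FIFO

FIFO COGS: 78 @ $17.75 + 197 @ $15.30 + 387 @ $17.35 + 292 @ $14.25 + 95 @ $16.10 = $16,803.55
LIFO COGS: 179 @ $16.50 + 397 @ $16.10 + 292 @ $14.25 + 181 @ $17.35 = $16,646.55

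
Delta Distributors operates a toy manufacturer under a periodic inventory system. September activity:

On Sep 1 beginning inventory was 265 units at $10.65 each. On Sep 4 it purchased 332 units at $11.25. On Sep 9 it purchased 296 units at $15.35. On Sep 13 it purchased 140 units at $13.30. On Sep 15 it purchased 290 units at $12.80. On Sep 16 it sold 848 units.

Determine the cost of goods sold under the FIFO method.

COGS = $10,410.10

Sep 16, 848 sold [FIFO — oldest first]: 265 @ $10.65 + 332 @ $11.25 + 251 @ $15.35 = $10,410.10
Ending inventory: 45 @ $15.35 + 140 @ $13.30 + 290 @ $12.80 = $6,264.75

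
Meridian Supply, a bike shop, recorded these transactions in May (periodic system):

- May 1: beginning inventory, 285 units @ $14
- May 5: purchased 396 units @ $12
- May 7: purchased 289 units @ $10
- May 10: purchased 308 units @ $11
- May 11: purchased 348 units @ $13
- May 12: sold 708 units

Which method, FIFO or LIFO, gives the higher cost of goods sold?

FIFO

FIFO COGS: 285 @ $14 + 396 @ $12 + 27 @ $10 = $9,012
LIFO COGS: 348 @ $13 + 308 @ $11 + 52 @ $10 = $8,432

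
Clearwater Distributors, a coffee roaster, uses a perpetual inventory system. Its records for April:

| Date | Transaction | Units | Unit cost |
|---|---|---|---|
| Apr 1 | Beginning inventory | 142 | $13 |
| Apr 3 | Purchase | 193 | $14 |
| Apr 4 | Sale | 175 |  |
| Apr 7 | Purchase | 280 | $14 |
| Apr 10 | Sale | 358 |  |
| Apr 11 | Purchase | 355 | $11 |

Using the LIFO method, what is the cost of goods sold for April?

Apr 4, 175 sold [LIFO — newest first]: 175 @ $14 = $2,450
Apr 10, 358 sold [LIFO — newest first]: 280 @ $14 + 18 @ $14 + 60 @ $13 = $4,952
Total COGS = $2,450 + $4,952 = $7,402
Ending inventory: 82 @ $13 + 355 @ $11 = $4,971

COGS = $7,402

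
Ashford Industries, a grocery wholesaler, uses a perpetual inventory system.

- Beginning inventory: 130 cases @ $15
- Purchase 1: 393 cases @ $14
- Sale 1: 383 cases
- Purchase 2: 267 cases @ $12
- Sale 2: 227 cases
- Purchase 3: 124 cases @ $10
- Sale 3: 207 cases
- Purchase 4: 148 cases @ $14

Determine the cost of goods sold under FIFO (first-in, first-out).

COGS = $10,926

Sale 1 (383) [FIFO — oldest first]: 130 @ $15 + 253 @ $14 = $5,492
Sale 2 (227) [FIFO — oldest first]: 140 @ $14 + 87 @ $12 = $3,004
Sale 3 (207) [FIFO — oldest first]: 180 @ $12 + 27 @ $10 = $2,430
Total COGS = $5,492 + $3,004 + $2,430 = $10,926
Ending inventory: 97 @ $10 + 148 @ $14 = $3,042
Check: goods available $13,968 = COGS $10,926 + ending $3,042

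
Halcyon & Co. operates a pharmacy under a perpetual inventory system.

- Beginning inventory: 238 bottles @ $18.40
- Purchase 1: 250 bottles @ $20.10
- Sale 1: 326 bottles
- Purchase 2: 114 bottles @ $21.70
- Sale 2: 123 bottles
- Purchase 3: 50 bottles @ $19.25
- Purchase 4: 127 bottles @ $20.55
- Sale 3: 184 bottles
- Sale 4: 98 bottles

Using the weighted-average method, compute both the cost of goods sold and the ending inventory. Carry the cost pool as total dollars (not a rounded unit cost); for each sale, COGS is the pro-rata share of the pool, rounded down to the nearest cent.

COGS = $14,479.54; ending inventory = $970.81

After Beginning: 238 on hand, pool $4,379.20 (≈ $18.4000 each)
After Purchase 1: 488 on hand, pool $9,404.20 (≈ $19.2709 each)
Sale 1, sell 326: 326/488 × $9,404.20 → $6,282.31
After Purchase 2: 276 on hand, pool $5,595.69 (≈ $20.2742 each)
Sale 2, sell 123: 123/276 × $5,595.69 → $2,493.73
After Purchase 3: 203 on hand, pool $4,064.46 (≈ $20.0220 each)
After Purchase 4: 330 on hand, pool $6,674.31 (≈ $20.2252 each)
Sale 3, sell 184: 184/330 × $6,674.31 → $3,721.43
Sale 4, sell 98: 98/146 × $2,952.88 → $1,982.07
Total COGS = $6,282.31 + $2,493.73 + $3,721.43 + $1,982.07 = $14,479.54
Ending inventory (cost pool remaining) = $970.81
Check: goods available $15,450.35 = COGS $14,479.54 + ending $970.81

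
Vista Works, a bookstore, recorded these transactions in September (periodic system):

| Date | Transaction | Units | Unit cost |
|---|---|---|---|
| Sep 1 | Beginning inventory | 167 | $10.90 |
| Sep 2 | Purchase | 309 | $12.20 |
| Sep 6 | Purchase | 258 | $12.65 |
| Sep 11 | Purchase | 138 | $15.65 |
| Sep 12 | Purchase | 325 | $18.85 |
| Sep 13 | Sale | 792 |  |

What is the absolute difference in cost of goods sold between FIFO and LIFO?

$2,654.35

FIFO COGS: 167 @ $10.90 + 309 @ $12.20 + 258 @ $12.65 + 58 @ $15.65 = $9,761.50
LIFO COGS: 325 @ $18.85 + 138 @ $15.65 + 258 @ $12.65 + 71 @ $12.20 = $12,415.85
Difference = |$9,761.50 − $12,415.85| = $2,654.35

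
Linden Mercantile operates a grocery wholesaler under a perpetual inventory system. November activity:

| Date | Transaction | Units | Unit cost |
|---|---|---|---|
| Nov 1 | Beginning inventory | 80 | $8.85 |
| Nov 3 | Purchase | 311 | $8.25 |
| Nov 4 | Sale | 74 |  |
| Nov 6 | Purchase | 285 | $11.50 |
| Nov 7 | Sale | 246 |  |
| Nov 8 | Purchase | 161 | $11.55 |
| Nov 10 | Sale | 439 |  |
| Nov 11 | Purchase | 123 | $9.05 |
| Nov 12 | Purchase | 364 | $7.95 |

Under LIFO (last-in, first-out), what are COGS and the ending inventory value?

Nov 4, 74 sold [LIFO — newest first]: 74 @ $8.25 = $610.50
Nov 7, 246 sold [LIFO — newest first]: 246 @ $11.50 = $2,829.00
Nov 10, 439 sold [LIFO — newest first]: 161 @ $11.55 + 39 @ $11.50 + 237 @ $8.25 + 2 @ $8.85 = $4,281.00
Total COGS = $610.50 + $2,829.00 + $4,281.00 = $7,720.50
Ending inventory: 78 @ $8.85 + 123 @ $9.05 + 364 @ $7.95 = $4,697.25
Check: goods available $12,417.75 = COGS $7,720.50 + ending $4,697.25

COGS = $7,720.50; ending inventory = $4,697.25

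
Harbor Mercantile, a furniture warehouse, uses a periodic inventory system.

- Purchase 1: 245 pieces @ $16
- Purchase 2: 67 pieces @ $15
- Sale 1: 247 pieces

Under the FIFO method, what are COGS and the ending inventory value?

COGS = $3,950; ending inventory = $975

Sale 1 (247) [FIFO — oldest first]: 245 @ $16 + 2 @ $15 = $3,950
Ending inventory: 65 @ $15 = $975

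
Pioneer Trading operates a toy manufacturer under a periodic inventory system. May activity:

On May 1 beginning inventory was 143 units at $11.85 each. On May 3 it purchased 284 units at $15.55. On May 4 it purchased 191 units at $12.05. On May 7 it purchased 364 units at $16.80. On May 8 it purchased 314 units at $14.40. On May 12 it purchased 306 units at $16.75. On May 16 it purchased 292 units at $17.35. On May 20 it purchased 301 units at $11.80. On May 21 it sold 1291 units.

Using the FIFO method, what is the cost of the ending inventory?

May 21, 1291 sold [FIFO — oldest first]: 143 @ $11.85 + 284 @ $15.55 + 191 @ $12.05 + 364 @ $16.80 + 309 @ $14.40 = $18,977.10
Ending inventory: 5 @ $14.40 + 306 @ $16.75 + 292 @ $17.35 + 301 @ $11.80 = $13,815.50
Check: goods available $32,792.60 = COGS $18,977.10 + ending $13,815.50

Ending inventory = $13,815.50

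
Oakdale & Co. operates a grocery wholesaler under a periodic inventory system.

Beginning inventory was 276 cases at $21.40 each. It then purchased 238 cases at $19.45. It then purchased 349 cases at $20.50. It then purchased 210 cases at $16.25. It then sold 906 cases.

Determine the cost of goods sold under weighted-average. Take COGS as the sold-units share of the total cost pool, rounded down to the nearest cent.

Sale 1, sell 906: 906/1073 × $21,102.50 → $17,818.14
Ending inventory (cost pool remaining) = $3,284.36

COGS = $17,818.14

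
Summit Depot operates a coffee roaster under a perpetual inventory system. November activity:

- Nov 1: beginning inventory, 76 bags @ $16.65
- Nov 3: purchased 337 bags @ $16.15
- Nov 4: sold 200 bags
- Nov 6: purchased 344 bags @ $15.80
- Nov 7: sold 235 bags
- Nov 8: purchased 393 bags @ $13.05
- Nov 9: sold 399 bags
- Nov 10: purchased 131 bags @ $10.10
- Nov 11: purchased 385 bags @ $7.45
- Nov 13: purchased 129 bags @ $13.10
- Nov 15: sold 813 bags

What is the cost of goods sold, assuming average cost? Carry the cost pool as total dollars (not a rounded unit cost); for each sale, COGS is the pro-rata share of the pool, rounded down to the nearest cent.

After Nov 1: 76 on hand, pool $1,265.40 (≈ $16.6500 each)
After Nov 3: 413 on hand, pool $6,707.95 (≈ $16.2420 each)
Nov 4, sell 200: 200/413 × $6,707.95 → $3,248.40
After Nov 6: 557 on hand, pool $8,894.75 (≈ $15.9690 each)
Nov 7, sell 235: 235/557 × $8,894.75 → $3,752.72
After Nov 8: 715 on hand, pool $10,270.68 (≈ $14.3646 each)
Nov 9, sell 399: 399/715 × $10,270.68 → $5,731.47
After Nov 10: 447 on hand, pool $5,862.31 (≈ $13.1148 each)
After Nov 11: 832 on hand, pool $8,730.56 (≈ $10.4935 each)
After Nov 13: 961 on hand, pool $10,420.46 (≈ $10.8434 each)
Nov 15, sell 813: 813/961 × $10,420.46 → $8,815.64
Total COGS = $3,248.40 + $3,752.72 + $5,731.47 + $8,815.64 = $21,548.23
Ending inventory (cost pool remaining) = $1,604.82

COGS = $21,548.23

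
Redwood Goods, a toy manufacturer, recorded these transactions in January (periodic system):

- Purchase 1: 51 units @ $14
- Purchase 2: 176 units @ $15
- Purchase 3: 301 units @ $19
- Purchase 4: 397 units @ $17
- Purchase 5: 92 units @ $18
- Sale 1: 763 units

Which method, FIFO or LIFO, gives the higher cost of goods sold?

FIFO COGS: 51 @ $14 + 176 @ $15 + 301 @ $19 + 235 @ $17 = $13,068
LIFO COGS: 92 @ $18 + 397 @ $17 + 274 @ $19 = $13,611

LIFO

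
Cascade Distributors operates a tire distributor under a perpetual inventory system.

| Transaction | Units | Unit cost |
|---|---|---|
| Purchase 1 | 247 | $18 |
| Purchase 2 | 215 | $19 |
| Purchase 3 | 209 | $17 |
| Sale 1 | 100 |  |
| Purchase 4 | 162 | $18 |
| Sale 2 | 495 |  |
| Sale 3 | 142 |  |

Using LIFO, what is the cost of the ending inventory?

Ending inventory = $1,728

Sale 1 (100) [LIFO — newest first]: 100 @ $17 = $1,700
Sale 2 (495) [LIFO — newest first]: 162 @ $18 + 109 @ $17 + 215 @ $19 + 9 @ $18 = $9,016
Sale 3 (142) [LIFO — newest first]: 142 @ $18 = $2,556
Total COGS = $1,700 + $9,016 + $2,556 = $13,272
Ending inventory: 96 @ $18 = $1,728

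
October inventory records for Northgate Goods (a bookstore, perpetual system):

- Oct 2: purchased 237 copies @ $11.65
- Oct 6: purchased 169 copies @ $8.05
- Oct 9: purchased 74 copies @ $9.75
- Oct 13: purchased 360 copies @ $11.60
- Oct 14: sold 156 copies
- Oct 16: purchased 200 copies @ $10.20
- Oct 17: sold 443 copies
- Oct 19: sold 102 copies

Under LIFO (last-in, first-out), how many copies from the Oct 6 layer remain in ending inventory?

Oct 14, 156 sold [LIFO — newest first]: 156 @ $11.60 = $1,809.60
Oct 17, 443 sold [LIFO — newest first]: 200 @ $10.20 + 204 @ $11.60 + 39 @ $9.75 = $4,786.65
Oct 19, 102 sold [LIFO — newest first]: 35 @ $9.75 + 67 @ $8.05 = $880.60
Total COGS = $1,809.60 + $4,786.65 + $880.60 = $7,476.85
Ending inventory: 237 @ $11.65 + 102 @ $8.05 = $3,582.15
Check: goods available $11,059.00 = COGS $7,476.85 + ending $3,582.15

102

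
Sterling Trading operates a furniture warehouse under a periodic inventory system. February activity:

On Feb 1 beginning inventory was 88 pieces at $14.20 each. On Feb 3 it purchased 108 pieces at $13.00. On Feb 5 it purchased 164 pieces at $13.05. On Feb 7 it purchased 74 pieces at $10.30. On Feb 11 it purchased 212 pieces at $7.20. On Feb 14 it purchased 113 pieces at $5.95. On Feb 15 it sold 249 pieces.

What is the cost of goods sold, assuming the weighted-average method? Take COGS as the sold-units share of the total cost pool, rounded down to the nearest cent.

COGS = $2,544.04

Feb 15, sell 249: 249/759 × $7,754.75 → $2,544.04
Ending inventory (cost pool remaining) = $5,210.71
Check: goods available $7,754.75 = COGS $2,544.04 + ending $5,210.71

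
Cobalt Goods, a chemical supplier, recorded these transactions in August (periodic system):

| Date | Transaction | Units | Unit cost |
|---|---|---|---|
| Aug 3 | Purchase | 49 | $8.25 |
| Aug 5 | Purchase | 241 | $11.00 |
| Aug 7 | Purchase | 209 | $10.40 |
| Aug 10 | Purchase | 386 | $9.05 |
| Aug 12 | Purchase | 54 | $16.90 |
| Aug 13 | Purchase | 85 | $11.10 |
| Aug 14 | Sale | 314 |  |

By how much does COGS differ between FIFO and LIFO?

$135.00

FIFO COGS: 49 @ $8.25 + 241 @ $11.00 + 24 @ $10.40 = $3,304.85
LIFO COGS: 85 @ $11.10 + 54 @ $16.90 + 175 @ $9.05 = $3,439.85
Difference = |$3,304.85 − $3,439.85| = $135.00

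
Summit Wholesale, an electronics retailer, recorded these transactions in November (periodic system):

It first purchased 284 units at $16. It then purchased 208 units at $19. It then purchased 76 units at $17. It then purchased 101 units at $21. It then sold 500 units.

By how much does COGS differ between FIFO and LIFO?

FIFO COGS: 284 @ $16 + 208 @ $19 + 8 @ $17 = $8,632
LIFO COGS: 101 @ $21 + 76 @ $17 + 208 @ $19 + 115 @ $16 = $9,205
Difference = |$8,632 − $9,205| = $573

$573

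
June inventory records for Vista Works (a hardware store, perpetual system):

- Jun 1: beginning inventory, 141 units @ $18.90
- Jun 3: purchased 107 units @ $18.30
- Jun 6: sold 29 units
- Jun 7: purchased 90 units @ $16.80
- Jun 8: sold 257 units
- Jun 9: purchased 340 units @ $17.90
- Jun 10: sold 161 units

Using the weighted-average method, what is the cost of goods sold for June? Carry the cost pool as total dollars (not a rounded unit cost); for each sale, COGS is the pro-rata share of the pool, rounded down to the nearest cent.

After Jun 1: 141 on hand, pool $2,664.90 (≈ $18.9000 each)
After Jun 3: 248 on hand, pool $4,623.00 (≈ $18.6411 each)
Jun 6, sell 29: 29/248 × $4,623.00 → $540.59
After Jun 7: 309 on hand, pool $5,594.41 (≈ $18.1049 each)
Jun 8, sell 257: 257/309 × $5,594.41 → $4,652.95
After Jun 9: 392 on hand, pool $7,027.46 (≈ $17.9272 each)
Jun 10, sell 161: 161/392 × $7,027.46 → $2,886.27
Total COGS = $540.59 + $4,652.95 + $2,886.27 = $8,079.81
Ending inventory (cost pool remaining) = $4,141.19
Check: goods available $12,221.00 = COGS $8,079.81 + ending $4,141.19

COGS = $8,079.81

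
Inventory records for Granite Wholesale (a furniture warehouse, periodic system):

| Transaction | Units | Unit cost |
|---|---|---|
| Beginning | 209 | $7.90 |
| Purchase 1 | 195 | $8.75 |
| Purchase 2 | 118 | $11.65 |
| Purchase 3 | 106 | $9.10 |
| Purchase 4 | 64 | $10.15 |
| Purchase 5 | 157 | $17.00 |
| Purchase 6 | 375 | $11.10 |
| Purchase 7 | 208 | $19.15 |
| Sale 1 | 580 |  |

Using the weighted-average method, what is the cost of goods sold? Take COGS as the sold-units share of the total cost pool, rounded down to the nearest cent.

COGS = $6,950.66

Sale 1, sell 580: 580/1432 × $17,160.95 → $6,950.66
Ending inventory (cost pool remaining) = $10,210.29
Check: goods available $17,160.95 = COGS $6,950.66 + ending $10,210.29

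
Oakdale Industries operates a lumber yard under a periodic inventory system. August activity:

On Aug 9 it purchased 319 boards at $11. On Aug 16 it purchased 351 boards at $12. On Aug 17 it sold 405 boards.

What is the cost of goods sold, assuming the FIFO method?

COGS = $4,541

Aug 17, 405 sold [FIFO — oldest first]: 319 @ $11 + 86 @ $12 = $4,541
Ending inventory: 265 @ $12 = $3,180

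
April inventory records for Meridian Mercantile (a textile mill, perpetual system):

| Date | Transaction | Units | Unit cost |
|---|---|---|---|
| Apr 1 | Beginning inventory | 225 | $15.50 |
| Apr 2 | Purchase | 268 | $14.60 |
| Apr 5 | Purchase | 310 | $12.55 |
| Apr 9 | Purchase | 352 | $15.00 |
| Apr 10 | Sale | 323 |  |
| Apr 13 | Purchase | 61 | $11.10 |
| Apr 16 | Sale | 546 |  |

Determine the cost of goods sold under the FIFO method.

Apr 10, 323 sold [FIFO — oldest first]: 225 @ $15.50 + 98 @ $14.60 = $4,918.30
Apr 16, 546 sold [FIFO — oldest first]: 170 @ $14.60 + 310 @ $12.55 + 66 @ $15.00 = $7,362.50
Total COGS = $4,918.30 + $7,362.50 = $12,280.80
Ending inventory: 286 @ $15.00 + 61 @ $11.10 = $4,967.10

COGS = $12,280.80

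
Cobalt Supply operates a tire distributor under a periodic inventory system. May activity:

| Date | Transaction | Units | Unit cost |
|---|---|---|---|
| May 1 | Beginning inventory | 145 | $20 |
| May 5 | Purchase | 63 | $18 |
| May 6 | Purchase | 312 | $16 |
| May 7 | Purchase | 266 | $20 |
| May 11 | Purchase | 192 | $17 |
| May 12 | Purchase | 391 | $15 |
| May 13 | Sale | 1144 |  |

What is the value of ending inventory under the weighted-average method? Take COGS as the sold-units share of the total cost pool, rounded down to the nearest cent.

May 13, sell 1144: 1144/1369 × $23,475.00 → $19,616.80
Ending inventory (cost pool remaining) = $3,858.20
Check: goods available $23,475.00 = COGS $19,616.80 + ending $3,858.20

Ending inventory = $3,858.20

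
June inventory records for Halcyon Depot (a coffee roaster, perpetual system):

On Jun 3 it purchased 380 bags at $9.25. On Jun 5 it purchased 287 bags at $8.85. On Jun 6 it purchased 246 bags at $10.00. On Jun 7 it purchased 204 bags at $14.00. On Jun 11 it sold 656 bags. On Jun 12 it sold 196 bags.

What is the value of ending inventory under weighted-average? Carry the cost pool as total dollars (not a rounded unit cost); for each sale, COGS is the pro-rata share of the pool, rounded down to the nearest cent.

After Jun 3: 380 on hand, pool $3,515.00 (≈ $9.2500 each)
After Jun 5: 667 on hand, pool $6,054.95 (≈ $9.0779 each)
After Jun 6: 913 on hand, pool $8,514.95 (≈ $9.3263 each)
After Jun 7: 1117 on hand, pool $11,370.95 (≈ $10.1799 each)
Jun 11, sell 656: 656/1117 × $11,370.95 → $6,678.01
Jun 12, sell 196: 196/461 × $4,692.94 → $1,995.26
Total COGS = $6,678.01 + $1,995.26 = $8,673.27
Ending inventory (cost pool remaining) = $2,697.68
Check: goods available $11,370.95 = COGS $8,673.27 + ending $2,697.68

Ending inventory = $2,697.68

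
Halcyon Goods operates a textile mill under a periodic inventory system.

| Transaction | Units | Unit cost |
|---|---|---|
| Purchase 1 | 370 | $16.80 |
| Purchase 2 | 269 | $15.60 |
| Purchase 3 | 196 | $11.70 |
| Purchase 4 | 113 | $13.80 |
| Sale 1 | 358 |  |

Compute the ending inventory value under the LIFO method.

Ending inventory = $9,648.00

Sale 1 (358) [LIFO — newest first]: 113 @ $13.80 + 196 @ $11.70 + 49 @ $15.60 = $4,617.00
Ending inventory: 370 @ $16.80 + 220 @ $15.60 = $9,648.00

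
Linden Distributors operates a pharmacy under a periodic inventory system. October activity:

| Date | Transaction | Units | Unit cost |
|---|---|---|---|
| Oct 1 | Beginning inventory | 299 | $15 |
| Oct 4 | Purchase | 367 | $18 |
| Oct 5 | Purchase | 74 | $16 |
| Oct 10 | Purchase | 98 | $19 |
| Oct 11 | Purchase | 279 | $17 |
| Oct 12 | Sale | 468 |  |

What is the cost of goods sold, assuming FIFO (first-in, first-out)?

COGS = $7,527

Oct 12, 468 sold [FIFO — oldest first]: 299 @ $15 + 169 @ $18 = $7,527
Ending inventory: 198 @ $18 + 74 @ $16 + 98 @ $19 + 279 @ $17 = $11,353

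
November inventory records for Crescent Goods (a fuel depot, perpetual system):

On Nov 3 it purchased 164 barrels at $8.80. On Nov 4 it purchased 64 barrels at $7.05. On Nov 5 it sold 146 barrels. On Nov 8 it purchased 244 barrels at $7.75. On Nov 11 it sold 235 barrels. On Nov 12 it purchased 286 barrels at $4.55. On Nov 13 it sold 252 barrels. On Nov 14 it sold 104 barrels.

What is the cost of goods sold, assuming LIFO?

COGS = $4,901.90

Nov 5, 146 sold [LIFO — newest first]: 64 @ $7.05 + 82 @ $8.80 = $1,172.80
Nov 11, 235 sold [LIFO — newest first]: 235 @ $7.75 = $1,821.25
Nov 13, 252 sold [LIFO — newest first]: 252 @ $4.55 = $1,146.60
Nov 14, 104 sold [LIFO — newest first]: 34 @ $4.55 + 9 @ $7.75 + 61 @ $8.80 = $761.25
Total COGS = $1,172.80 + $1,821.25 + $1,146.60 + $761.25 = $4,901.90
Ending inventory: 21 @ $8.80 = $184.80
Check: goods available $5,086.70 = COGS $4,901.90 + ending $184.80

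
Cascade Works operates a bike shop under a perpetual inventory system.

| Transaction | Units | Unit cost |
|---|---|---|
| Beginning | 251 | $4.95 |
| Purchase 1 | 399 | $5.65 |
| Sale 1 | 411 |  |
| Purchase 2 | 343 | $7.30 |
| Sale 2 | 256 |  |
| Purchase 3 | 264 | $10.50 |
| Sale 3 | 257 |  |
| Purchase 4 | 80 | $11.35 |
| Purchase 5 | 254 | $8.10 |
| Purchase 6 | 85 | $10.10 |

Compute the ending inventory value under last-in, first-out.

Ending inventory = $5,715.55

Sale 1 (411) [LIFO — newest first]: 399 @ $5.65 + 12 @ $4.95 = $2,313.75
Sale 2 (256) [LIFO — newest first]: 256 @ $7.30 = $1,868.80
Sale 3 (257) [LIFO — newest first]: 257 @ $10.50 = $2,698.50
Total COGS = $2,313.75 + $1,868.80 + $2,698.50 = $6,881.05
Ending inventory: 239 @ $4.95 + 87 @ $7.30 + 7 @ $10.50 + 80 @ $11.35 + 254 @ $8.10 + 85 @ $10.10 = $5,715.55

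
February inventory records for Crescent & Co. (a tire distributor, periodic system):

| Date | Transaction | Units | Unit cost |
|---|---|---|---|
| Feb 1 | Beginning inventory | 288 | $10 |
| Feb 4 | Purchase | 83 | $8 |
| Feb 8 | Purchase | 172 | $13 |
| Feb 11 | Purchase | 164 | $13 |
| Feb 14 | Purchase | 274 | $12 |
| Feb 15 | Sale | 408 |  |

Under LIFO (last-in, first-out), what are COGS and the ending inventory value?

Feb 15, 408 sold [LIFO — newest first]: 274 @ $12 + 134 @ $13 = $5,030
Ending inventory: 288 @ $10 + 83 @ $8 + 172 @ $13 + 30 @ $13 = $6,170
Check: goods available $11,200 = COGS $5,030 + ending $6,170

COGS = $5,030; ending inventory = $6,170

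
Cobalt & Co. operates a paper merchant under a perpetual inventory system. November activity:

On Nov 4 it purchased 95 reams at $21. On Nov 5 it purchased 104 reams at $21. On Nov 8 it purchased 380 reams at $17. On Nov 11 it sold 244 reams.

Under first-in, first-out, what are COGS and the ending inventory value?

COGS = $4,944; ending inventory = $5,695

Nov 11, 244 sold [FIFO — oldest first]: 95 @ $21 + 104 @ $21 + 45 @ $17 = $4,944
Ending inventory: 335 @ $17 = $5,695
Check: goods available $10,639 = COGS $4,944 + ending $5,695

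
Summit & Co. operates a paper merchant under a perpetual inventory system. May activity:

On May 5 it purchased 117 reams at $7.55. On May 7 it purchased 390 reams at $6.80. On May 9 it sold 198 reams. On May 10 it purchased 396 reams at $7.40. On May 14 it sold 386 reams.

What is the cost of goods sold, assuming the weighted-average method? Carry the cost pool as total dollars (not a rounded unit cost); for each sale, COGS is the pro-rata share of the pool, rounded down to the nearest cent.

COGS = $4,164.83

After May 5: 117 on hand, pool $883.35 (≈ $7.5500 each)
After May 7: 507 on hand, pool $3,535.35 (≈ $6.9731 each)
May 9, sell 198: 198/507 × $3,535.35 → $1,380.66
After May 10: 705 on hand, pool $5,085.09 (≈ $7.2129 each)
May 14, sell 386: 386/705 × $5,085.09 → $2,784.17
Total COGS = $1,380.66 + $2,784.17 = $4,164.83
Ending inventory (cost pool remaining) = $2,300.92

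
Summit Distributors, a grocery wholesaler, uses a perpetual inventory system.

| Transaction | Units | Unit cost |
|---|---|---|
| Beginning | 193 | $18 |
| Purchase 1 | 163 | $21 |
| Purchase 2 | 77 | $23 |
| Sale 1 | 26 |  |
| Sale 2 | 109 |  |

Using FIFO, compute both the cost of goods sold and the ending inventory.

COGS = $2,430; ending inventory = $6,238

Sale 1 (26) [FIFO — oldest first]: 26 @ $18 = $468
Sale 2 (109) [FIFO — oldest first]: 109 @ $18 = $1,962
Total COGS = $468 + $1,962 = $2,430
Ending inventory: 58 @ $18 + 163 @ $21 + 77 @ $23 = $6,238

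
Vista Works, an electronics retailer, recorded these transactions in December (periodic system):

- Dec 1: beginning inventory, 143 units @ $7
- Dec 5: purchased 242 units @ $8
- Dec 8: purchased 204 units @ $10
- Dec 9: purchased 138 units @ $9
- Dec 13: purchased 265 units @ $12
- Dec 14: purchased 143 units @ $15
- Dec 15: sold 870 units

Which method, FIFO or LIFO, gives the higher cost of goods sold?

FIFO COGS: 143 @ $7 + 242 @ $8 + 204 @ $10 + 138 @ $9 + 143 @ $12 = $7,935
LIFO COGS: 143 @ $15 + 265 @ $12 + 138 @ $9 + 204 @ $10 + 120 @ $8 = $9,567

LIFO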